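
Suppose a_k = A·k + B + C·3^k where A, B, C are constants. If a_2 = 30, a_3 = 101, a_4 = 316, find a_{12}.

2125748

Write the equations: 2A + B + 9C = 30; 3A + B + 27C = 101; 4A + B + 81C = 316.
Subtracting the first from the second: A + 18C = 71.
Subtracting the second from the third: A + 54C = 215.
Solving: C = 4, A = -1, then B = -4.
Therefore a_{12} = -12 + (-4) + 4·531441 = 2125748.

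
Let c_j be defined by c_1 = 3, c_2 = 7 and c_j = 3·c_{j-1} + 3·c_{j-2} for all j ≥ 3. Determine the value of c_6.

Applying the relation repeatedly:
c_3 = 30; c_4 = 111; c_5 = 423; c_6 = 1602.

1602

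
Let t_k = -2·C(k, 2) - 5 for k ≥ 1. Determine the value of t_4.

-17

C(4, 2) = 6, so t_4 = -17.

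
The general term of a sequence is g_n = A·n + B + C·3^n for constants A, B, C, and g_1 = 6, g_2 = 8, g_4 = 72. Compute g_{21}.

Plug in n = 1, 2, 4: A + B + 3C = 6; 2A + B + 9C = 8; 4A + B + 81C = 72.
Subtracting the first from the second: A + 6C = 2.
Subtracting the second from the third: 2A + 72C = 64.
Solving: C = 1, A = -4, then B = 7.
Therefore g_{21} = -84 + 7 + 1·10460353203 = 10460353126.

10460353126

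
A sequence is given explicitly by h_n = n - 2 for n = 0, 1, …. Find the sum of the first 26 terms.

Over n = 0..25: Σn = 325.
Total = (1)·325 + (-2)·26 = 273.

273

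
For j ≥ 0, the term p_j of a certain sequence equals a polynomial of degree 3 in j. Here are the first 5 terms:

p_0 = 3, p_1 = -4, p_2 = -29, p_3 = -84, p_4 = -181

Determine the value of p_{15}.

1st diffs: -7, -25, -55, -97.
2nd diffs: -18, -30, -42.
3rd diffs: -12, -12 (constant).
So p_j = -2j^3 - 3j^2 - 2j + 3.
Evaluating at j = 15 gives p_{15} = -7452.

-7452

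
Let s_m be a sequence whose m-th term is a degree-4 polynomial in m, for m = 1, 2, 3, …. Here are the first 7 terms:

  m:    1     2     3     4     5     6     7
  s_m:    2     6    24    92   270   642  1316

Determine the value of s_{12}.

1st diffs: 4, 18, 68, 178, 372, 674.
2nd diffs: 14, 50, 110, 194, 302.
3rd diffs: 36, 60, 84, 108.
4th diffs: 24, 24, 24 (constant).
So s_m = m^4 - 4m^3 + 6m^2 - m.
Evaluating at m = 12 gives s_{12} = 14676.

14676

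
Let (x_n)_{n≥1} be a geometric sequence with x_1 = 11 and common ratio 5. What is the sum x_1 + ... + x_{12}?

x_n = 11·5^(n-1).
S = 11·(5^12 - 1)/(5 - 1) = 11·(244140625 - 1)/(4) = 671386716.

671386716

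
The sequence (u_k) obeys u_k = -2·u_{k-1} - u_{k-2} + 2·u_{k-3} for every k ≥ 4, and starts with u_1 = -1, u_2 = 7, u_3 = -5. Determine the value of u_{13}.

Applying the relation repeatedly:
u_4 = 1  u_5 = 17  u_6 = -45  u_7 = 75  u_8 = -71  u_9 = -23  u_{10} = 267  u_{11} = -653  u_{12} = 993  u_{13} = -799.

-799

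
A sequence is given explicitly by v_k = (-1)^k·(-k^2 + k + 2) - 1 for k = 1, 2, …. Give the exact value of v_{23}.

503

(-1)^23 = -1; -k^2 + k + 2 at k=23 is -504; so v_{23} = 503.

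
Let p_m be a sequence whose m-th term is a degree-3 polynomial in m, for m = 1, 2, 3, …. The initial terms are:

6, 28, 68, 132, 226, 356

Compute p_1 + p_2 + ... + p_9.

3114

1st diffs: 22, 40, 64, 94, 130.
2nd diffs: 18, 24, 30, 36.
3rd diffs: 6, 6, 6 (constant).
Newton forward-difference form: p_m = 6 + 22·C(m-1,1) + 18·C(m-1,2) + 6·C(m-1,3).
Continuing: 528, 748, 1022.
Summing m = 1..9 (9 terms) gives 3114.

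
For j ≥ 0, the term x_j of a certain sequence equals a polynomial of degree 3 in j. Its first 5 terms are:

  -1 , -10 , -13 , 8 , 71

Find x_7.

692

1st diffs: -9, -3, 21, 63.
2nd diffs: 6, 24, 42.
3rd diffs: 18, 18 (constant).
Newton forward-difference form: x_j = -1 + (-9)·C(j,1) + 6·C(j,2) + 18·C(j,3).
At j = 7: j = 7, so x_7 = -1 - 63 + 126 + 630 = 692.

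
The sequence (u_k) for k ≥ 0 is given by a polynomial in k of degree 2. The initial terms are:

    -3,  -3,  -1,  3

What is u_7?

1st diffs: 0, 2, 4.
2nd diffs: 2, 2 (constant).
So u_k = k^2 - k - 3.
Evaluating at k = 7 gives u_7 = 39.

39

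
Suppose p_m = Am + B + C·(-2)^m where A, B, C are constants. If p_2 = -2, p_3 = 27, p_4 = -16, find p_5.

At m = 2, 3, 4: 2A + B + 4C = -2; 3A + B - 8C = 27; 4A + B + 16C = -16.
Subtracting the first from the second: A - 12C = 29.
Subtracting the second from the third: A + 24C = -43.
Solving: C = -2, A = 5, then B = -4.
Therefore p_5 = 25 + (-4) + (-2)·(-32) = 85.

85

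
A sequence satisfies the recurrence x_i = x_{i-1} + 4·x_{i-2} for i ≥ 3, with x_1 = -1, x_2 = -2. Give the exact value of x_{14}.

-176542

Applying the relation repeatedly:
x_3 = -6, x_4 = -14, x_5 = -38, …, x_{11} = -10518, x_{12} = -26894, x_{13} = -68966, x_{14} = -176542.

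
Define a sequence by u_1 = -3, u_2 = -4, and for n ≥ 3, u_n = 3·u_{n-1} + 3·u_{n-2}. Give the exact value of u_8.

Compute successive terms:
u_3 = -21  u_4 = -75  u_5 = -288  u_6 = -1089  u_7 = -4131  u_8 = -15660.

-15660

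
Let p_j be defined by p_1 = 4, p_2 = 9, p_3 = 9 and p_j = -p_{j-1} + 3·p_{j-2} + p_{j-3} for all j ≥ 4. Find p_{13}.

Compute successive terms:
p_4 = 22; p_5 = 14; p_6 = 61; p_7 = 3; p_8 = 194; p_9 = -124; p_{10} = 709; p_{11} = -887; p_{12} = 2890; p_{13} = -4842.

-4842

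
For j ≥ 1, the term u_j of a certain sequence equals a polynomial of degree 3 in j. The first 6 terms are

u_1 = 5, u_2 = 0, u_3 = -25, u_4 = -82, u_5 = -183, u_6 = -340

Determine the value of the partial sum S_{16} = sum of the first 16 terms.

-33560

1st diffs: -5, -25, -57, -101, -157.
2nd diffs: -20, -32, -44, -56.
3rd diffs: -12, -12, -12 (constant).
Newton forward-difference form: u_j = 5 + (-5)·C(j-1,1) + (-20)·C(j-1,2) + (-12)·C(j-1,3).
Continuing: …, -565, -870, -1267, -1768, …, u_{16} = -7630.
Summing j = 1..16 (16 terms) gives -33560.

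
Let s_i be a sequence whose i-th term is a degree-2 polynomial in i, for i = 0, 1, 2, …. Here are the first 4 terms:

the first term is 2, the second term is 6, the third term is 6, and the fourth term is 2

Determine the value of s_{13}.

-258

1st diffs: 4, 0, -4.
2nd diffs: -4, -4 (constant).
Newton forward-difference form: s_i = 2 + 4·C(i,1) + (-4)·C(i,2).
At i = 13: i = 13, so s_{13} = 2 + 52 - 312 = -258.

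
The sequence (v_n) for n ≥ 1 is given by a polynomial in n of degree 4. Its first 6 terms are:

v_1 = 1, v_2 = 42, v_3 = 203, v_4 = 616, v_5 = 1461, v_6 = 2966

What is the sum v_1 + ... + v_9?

34245

1st diffs: 41, 161, 413, 845, 1505.
2nd diffs: 120, 252, 432, 660.
3rd diffs: 132, 180, 228.
4th diffs: 48, 48 (constant).
Newton forward-difference form: v_n = 1 + 41·C(n-1,1) + 120·C(n-1,2) + 132·C(n-1,3) + 48·C(n-1,4).
Continuing: 5407, 9108, 14441.
Summing n = 1..9 (9 terms) gives 34245.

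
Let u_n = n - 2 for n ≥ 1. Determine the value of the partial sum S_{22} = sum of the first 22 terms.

Over n = 1..22: Σn = 253.
Total = (1)·253 + (-2)·22 = 209.

209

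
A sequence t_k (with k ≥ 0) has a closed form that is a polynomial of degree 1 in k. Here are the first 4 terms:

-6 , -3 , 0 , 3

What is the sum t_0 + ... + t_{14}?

225

1st diffs: 3, 3, 3 (constant).
So t_k = 3k - 6.
Continuing: …, 6, 9, 12, 15, …, t_{14} = 36.
Summing k = 0..14 (15 terms) gives 225.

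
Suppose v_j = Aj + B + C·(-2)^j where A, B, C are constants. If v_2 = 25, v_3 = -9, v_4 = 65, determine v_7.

Write the equations: 2A + B + 4C = 25; 3A + B - 8C = -9; 4A + B + 16C = 65.
Subtracting the first from the second: A - 12C = -34.
Subtracting the second from the third: A + 24C = 74.
Solving: C = 3, A = 2, then B = 9.
Therefore v_7 = 14 + 9 + 3·(-128) = -361.

-361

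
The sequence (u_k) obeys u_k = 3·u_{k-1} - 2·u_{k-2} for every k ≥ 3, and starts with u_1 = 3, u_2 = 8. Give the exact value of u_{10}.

Compute successive terms:
u_3 = 18;  u_4 = 38;  u_5 = 78;  u_6 = 158;  u_7 = 318;  u_8 = 638;  u_9 = 1278;  u_{10} = 2558.
(Characteristic roots are 2 and 1.)

2558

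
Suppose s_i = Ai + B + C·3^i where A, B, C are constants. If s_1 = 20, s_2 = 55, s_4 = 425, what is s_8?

32845

Plug in i = 1, 2, 4: A + B + 3C = 20; 2A + B + 9C = 55; 4A + B + 81C = 425.
Subtracting the first from the second: A + 6C = 35.
Subtracting the second from the third: 2A + 72C = 370.
Solving: C = 5, A = 5, then B = 0.
Therefore s_8 = 40 + 0 + 5·6561 = 32845.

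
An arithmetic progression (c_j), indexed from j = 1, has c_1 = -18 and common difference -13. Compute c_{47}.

c_j = -18 + (j - 1)·(-13).
c_{47} = -18 + 46·(-13) = -616.

-616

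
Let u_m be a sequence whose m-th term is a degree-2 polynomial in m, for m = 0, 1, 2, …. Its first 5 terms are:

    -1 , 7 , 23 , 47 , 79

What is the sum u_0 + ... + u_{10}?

1st diffs: 8, 16, 24, 32.
2nd diffs: 8, 8, 8 (constant).
Newton forward-difference form: u_m = -1 + 8·C(m,1) + 8·C(m,2).
Continuing: …, 119, 167, 223, 287, …, u_{10} = 439.
Summing m = 0..10 (11 terms) gives 1749.

1749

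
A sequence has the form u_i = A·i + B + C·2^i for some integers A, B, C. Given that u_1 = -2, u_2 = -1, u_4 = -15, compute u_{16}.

-130995

Write the equations: A + B + 2C = -2; 2A + B + 4C = -1; 4A + B + 16C = -15.
Subtracting the first from the second: A + 2C = 1.
Subtracting the second from the third: 2A + 12C = -14.
Solving: C = -2, A = 5, then B = -3.
Hence u_{16} = 5·16 + (-3) + (-2)·65536 = -130995.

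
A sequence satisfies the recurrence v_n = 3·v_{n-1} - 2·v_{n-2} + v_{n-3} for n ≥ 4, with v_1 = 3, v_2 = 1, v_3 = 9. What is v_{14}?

Step forward from the initial values:
v_4 = 28;  v_5 = 67;  v_6 = 154;  …;  v_{11} = 10394;  v_{12} = 24163;  v_{13} = 56172;  v_{14} = 130584.

130584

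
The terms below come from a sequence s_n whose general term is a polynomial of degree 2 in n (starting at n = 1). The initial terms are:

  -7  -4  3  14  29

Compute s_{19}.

1st diffs: 3, 7, 11, 15.
2nd diffs: 4, 4, 4 (constant).
So s_n = 2n^2 - 3n - 6.
Evaluating at n = 19 gives s_{19} = 659.

659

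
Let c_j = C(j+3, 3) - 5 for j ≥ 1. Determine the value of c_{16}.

C(19, 3) = 969, so c_{16} = 964.

964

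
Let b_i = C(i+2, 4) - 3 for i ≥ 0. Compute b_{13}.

1362

C(15, 4) = 1365, so b_{13} = 1362.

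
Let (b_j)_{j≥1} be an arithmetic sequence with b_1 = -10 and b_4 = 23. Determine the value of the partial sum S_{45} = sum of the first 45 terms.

Common difference d = (23 - (-10)) / (4 - 1) = 11.
b_j = -10 + (j - 1)·11.
b_{45} = 474; S = 45·(-10 + 474)/2 = 10440.

10440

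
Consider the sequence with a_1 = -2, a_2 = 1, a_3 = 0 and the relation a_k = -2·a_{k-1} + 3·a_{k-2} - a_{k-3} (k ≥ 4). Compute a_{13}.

-95797

Step forward from the initial values:
a_4 = 5, a_5 = -11, a_6 = 37, a_7 = -112, a_8 = 346, a_9 = -1065, a_{10} = 3280, a_{11} = -10101, a_{12} = 31107, a_{13} = -95797.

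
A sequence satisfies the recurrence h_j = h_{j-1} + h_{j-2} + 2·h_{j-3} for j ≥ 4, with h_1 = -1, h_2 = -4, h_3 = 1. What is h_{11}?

-588

h_4 = -5; h_5 = -12; h_6 = -15; h_7 = -37; h_8 = -76; h_9 = -143; h_{10} = -293; h_{11} = -588.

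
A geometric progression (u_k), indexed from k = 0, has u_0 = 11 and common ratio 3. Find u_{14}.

52612659

u_k = 11·3^(k-0).
u_{14} = 11·3^14 = 52612659.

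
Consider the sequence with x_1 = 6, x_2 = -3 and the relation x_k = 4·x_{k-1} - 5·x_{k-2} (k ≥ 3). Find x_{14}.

335397

Applying the relation repeatedly:
x_3 = -42; x_4 = -153; x_5 = -402; …; x_{11} = 45318; x_{12} = 112887; x_{13} = 224958; x_{14} = 335397.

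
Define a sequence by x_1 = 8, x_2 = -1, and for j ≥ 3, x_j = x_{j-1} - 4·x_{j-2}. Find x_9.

-297

Iterate the recurrence:
x_3 = -33;  x_4 = -29;  x_5 = 103;  x_6 = 219;  x_7 = -193;  x_8 = -1069;  x_9 = -297.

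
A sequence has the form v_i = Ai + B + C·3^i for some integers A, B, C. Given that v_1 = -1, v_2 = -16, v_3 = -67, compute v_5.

-709

Plug in i = 1, 2, 3: A + B + 3C = -1; 2A + B + 9C = -16; 3A + B + 27C = -67.
Subtracting the first from the second: A + 6C = -15.
Subtracting the second from the third: A + 18C = -51.
Solving: C = -3, A = 3, then B = 5.
Therefore v_5 = 15 + 5 + (-3)·243 = -709.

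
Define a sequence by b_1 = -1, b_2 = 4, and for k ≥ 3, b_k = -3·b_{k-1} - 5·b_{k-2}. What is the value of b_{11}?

-2632

Applying the relation repeatedly:
b_3 = -7; b_4 = 1; b_5 = 32; b_6 = -101; b_7 = 143; b_8 = 76; b_9 = -943; b_{10} = 2449; b_{11} = -2632.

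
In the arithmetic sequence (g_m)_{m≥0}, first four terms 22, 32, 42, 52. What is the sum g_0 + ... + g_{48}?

Common difference d = 10.
g_m = 22 + (m - 0)·10.
g_{48} = 502; S = 49·(22 + 502)/2 = 12838.

12838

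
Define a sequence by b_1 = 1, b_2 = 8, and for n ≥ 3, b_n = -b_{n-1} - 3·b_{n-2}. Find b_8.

Step forward from the initial values:
b_3 = -11;  b_4 = -13;  b_5 = 46;  b_6 = -7;  b_7 = -131;  b_8 = 152.

152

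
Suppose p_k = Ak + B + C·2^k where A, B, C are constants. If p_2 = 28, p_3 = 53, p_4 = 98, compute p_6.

348

Write the equations: 2A + B + 4C = 28; 3A + B + 8C = 53; 4A + B + 16C = 98.
Subtracting the first from the second: A + 4C = 25.
Subtracting the second from the third: A + 8C = 45.
Solving: C = 5, A = 5, then B = -2.
Hence p_6 = 5·6 + (-2) + 5·64 = 348.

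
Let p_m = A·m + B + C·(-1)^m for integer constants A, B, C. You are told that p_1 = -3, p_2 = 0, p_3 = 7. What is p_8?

30

Plug in m = 1, 2, 3: A + B - C = -3; 2A + B + C = 0; 3A + B - C = 7.
Subtracting the first from the second: A + 2C = 3.
Subtracting the second from the third: A - 2C = 7.
Solving: C = -1, A = 5, then B = -9.
Hence p_8 = 5·8 + (-9) + (-1)·1 = 30.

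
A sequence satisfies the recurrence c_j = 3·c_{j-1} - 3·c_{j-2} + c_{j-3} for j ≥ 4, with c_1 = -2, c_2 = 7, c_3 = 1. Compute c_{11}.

-587

Iterate the recurrence:
c_4 = -20;  c_5 = -56;  c_6 = -107;  c_7 = -173;  c_8 = -254;  c_9 = -350;  c_{10} = -461;  c_{11} = -587.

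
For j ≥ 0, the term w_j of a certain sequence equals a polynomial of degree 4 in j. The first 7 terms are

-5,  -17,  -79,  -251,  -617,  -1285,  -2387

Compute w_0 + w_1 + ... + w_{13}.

-127470

1st diffs: -12, -62, -172, -366, -668, -1102.
2nd diffs: -50, -110, -194, -302, -434.
3rd diffs: -60, -84, -108, -132.
4th diffs: -24, -24, -24 (constant).
So w_j = -j^4 - 4j^3 - 6j^2 - j - 5.
Continuing: …, -4079, -6541, -9977, -14615, …, w_{13} = -38381.
Summing j = 0..13 (14 terms) gives -127470.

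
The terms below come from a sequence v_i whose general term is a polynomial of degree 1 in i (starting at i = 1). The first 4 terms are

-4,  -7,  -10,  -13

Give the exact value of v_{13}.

1st diffs: -3, -3, -3 (constant).
So v_i = -3i - 1.
Evaluating at i = 13 gives v_{13} = -40.

-40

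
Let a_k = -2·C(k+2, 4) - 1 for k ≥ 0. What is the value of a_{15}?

-4761

C(17, 4) = 2380, so a_{15} = -4761.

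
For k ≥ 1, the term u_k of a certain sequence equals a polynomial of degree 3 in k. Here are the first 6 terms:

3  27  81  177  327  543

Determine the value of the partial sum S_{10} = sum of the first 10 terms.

7230

1st diffs: 24, 54, 96, 150, 216.
2nd diffs: 30, 42, 54, 66.
3rd diffs: 12, 12, 12 (constant).
So u_k = 2k^3 + 3k^2 + k - 3.
Continuing: 837, 1221, 1707, 2307.
Summing k = 1..10 (10 terms) gives 7230.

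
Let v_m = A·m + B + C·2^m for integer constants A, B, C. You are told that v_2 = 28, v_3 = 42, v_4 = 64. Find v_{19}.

1048698

Plug in m = 2, 3, 4: 2A + B + 4C = 28; 3A + B + 8C = 42; 4A + B + 16C = 64.
Subtracting the first from the second: A + 4C = 14.
Subtracting the second from the third: A + 8C = 22.
Solving: C = 2, A = 6, then B = 8.
So v_m = 6·m + 8 + 2·2^m; at m=19 this is 1048698.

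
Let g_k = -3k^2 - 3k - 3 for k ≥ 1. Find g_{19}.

g_{19} = -3·19^2 - 3·19 - 3 = -1143.

-1143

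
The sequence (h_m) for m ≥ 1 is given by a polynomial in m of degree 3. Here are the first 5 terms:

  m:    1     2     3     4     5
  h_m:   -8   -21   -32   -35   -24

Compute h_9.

280

1st diffs: -13, -11, -3, 11.
2nd diffs: 2, 8, 14.
3rd diffs: 6, 6 (constant).
Newton forward-difference form: h_m = -8 + (-13)·C(m-1,1) + 2·C(m-1,2) + 6·C(m-1,3).
At m = 9: m-1 = 8, so h_9 = -8 - 104 + 56 + 336 = 280.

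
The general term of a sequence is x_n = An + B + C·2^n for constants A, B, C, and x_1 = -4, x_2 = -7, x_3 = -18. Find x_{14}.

At n = 1, 2, 3: A + B + 2C = -4; 2A + B + 4C = -7; 3A + B + 8C = -18.
Subtracting the first from the second: A + 2C = -3.
Subtracting the second from the third: A + 4C = -11.
Solving: C = -4, A = 5, then B = -1.
Hence x_{14} = 5·14 + (-1) + (-4)·16384 = -65467.

-65467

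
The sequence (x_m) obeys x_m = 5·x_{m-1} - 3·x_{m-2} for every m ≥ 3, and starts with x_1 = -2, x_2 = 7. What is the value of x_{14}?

Applying the relation repeatedly:
x_3 = 41  x_4 = 184  x_5 = 797  …  x_{11} = 5064161  x_{12} = 21789949  x_{13} = 93757262  x_{14} = 403416463.

403416463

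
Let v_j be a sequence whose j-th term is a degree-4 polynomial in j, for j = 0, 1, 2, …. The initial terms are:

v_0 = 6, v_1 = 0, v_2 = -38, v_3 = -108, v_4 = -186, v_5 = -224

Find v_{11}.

1st diffs: -6, -38, -70, -78, -38.
2nd diffs: -32, -32, -8, 40.
3rd diffs: 0, 24, 48.
4th diffs: 24, 24 (constant).
Newton forward-difference form: v_j = 6 + (-6)·C(j,1) + (-32)·C(j,2) + 24·C(j,4).
At j = 11: j = 11, so v_{11} = 6 - 66 - 1760 + 7920 = 6100.

6100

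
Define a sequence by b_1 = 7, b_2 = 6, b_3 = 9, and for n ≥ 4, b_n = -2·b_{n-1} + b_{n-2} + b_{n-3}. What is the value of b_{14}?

-31766

Iterate the recurrence:
b_4 = -5; b_5 = 25; b_6 = -46; …; b_{11} = 2801; b_{12} = -6291; b_{13} = 14138; b_{14} = -31766.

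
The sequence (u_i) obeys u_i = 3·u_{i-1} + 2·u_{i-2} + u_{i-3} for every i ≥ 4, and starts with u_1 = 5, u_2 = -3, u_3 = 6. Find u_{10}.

Applying the relation repeatedly:
u_4 = 17  u_5 = 60  u_6 = 220  u_7 = 797  u_8 = 2891  u_9 = 10487  u_{10} = 38040.

38040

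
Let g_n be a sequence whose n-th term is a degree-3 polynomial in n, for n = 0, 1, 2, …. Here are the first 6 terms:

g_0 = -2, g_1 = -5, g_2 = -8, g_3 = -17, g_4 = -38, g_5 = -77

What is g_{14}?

-2228

1st diffs: -3, -3, -9, -21, -39.
2nd diffs: 0, -6, -12, -18.
3rd diffs: -6, -6, -6 (constant).
Newton forward-difference form: g_n = -2 + (-3)·C(n,1) + (-6)·C(n,3).
At n = 14: n = 14, so g_{14} = -2 - 42 - 2184 = -2228.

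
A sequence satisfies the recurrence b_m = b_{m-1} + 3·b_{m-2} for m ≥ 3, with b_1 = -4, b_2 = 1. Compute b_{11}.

-4937

b_3 = -11  b_4 = -8  b_5 = -41  b_6 = -65  b_7 = -188  b_8 = -383  b_9 = -947  b_{10} = -2096  b_{11} = -4937.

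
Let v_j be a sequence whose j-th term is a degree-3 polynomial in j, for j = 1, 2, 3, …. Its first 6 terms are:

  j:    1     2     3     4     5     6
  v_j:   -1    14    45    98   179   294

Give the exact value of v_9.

903

1st diffs: 15, 31, 53, 81, 115.
2nd diffs: 16, 22, 28, 34.
3rd diffs: 6, 6, 6 (constant).
So v_j = j^3 + 2j^2 + 2j - 6.
Evaluating at j = 9 gives v_9 = 903.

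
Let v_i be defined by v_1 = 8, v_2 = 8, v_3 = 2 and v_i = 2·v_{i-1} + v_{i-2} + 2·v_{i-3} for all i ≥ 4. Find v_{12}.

v_4 = 28;  v_5 = 74;  v_6 = 180;  v_7 = 490;  v_8 = 1308;  v_9 = 3466;  v_{10} = 9220;  v_{11} = 24522;  v_{12} = 65196.

65196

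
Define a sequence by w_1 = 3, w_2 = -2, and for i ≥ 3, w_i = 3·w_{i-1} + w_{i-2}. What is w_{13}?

Iterate the recurrence:
w_3 = -3; w_4 = -11; w_5 = -36; …; w_{10} = -14159; w_{11} = -46764; w_{12} = -154451; w_{13} = -510117.

-510117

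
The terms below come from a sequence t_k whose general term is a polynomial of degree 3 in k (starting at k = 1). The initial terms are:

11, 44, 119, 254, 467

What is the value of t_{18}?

1st diffs: 33, 75, 135, 213.
2nd diffs: 42, 60, 78.
3rd diffs: 18, 18 (constant).
Newton forward-difference form: t_k = 11 + 33·C(k-1,1) + 42·C(k-1,2) + 18·C(k-1,3).
At k = 18: k-1 = 17, so t_{18} = 11 + 561 + 5712 + 12240 = 18524.

18524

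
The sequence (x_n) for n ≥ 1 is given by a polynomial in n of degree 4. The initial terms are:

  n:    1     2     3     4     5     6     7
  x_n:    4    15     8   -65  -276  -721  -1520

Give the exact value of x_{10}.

1st diffs: 11, -7, -73, -211, -445, -799.
2nd diffs: -18, -66, -138, -234, -354.
3rd diffs: -48, -72, -96, -120.
4th diffs: -24, -24, -24 (constant).
So x_n = -n^4 + 2n^3 + 4n^2 - 1.
Evaluating at n = 10 gives x_{10} = -7601.

-7601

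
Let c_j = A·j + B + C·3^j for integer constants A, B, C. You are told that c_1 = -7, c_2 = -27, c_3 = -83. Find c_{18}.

At j = 1, 2, 3: A + B + 3C = -7; 2A + B + 9C = -27; 3A + B + 27C = -83.
Subtracting the first from the second: A + 6C = -20.
Subtracting the second from the third: A + 18C = -56.
Solving: C = -3, A = -2, then B = 4.
Therefore c_{18} = -36 + 4 + (-3)·387420489 = -1162261499.

-1162261499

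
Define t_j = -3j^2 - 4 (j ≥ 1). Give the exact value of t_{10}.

-304

t_{10} = -3·10^2 - 4 = -304.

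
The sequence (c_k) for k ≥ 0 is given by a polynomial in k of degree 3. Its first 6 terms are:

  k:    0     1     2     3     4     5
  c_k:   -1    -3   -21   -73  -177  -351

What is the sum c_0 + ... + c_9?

-5800

1st diffs: -2, -18, -52, -104, -174.
2nd diffs: -16, -34, -52, -70.
3rd diffs: -18, -18, -18 (constant).
Newton forward-difference form: c_k = -1 + (-2)·C(k,1) + (-16)·C(k,2) + (-18)·C(k,3).
Continuing: -613, -981, -1473, -2107.
Summing k = 0..9 (10 terms) gives -5800.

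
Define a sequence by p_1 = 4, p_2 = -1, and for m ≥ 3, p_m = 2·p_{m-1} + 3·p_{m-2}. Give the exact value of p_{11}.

44290

Iterate the recurrence:
p_3 = 10;  p_4 = 17;  p_5 = 64;  p_6 = 179;  p_7 = 550;  p_8 = 1637;  p_9 = 4924;  p_{10} = 14759;  p_{11} = 44290.
(Characteristic roots are 3 and -1.)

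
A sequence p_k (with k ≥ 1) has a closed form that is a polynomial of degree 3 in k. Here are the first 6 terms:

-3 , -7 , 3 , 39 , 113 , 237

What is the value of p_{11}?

2027

1st diffs: -4, 10, 36, 74, 124.
2nd diffs: 14, 26, 38, 50.
3rd diffs: 12, 12, 12 (constant).
Newton forward-difference form: p_k = -3 + (-4)·C(k-1,1) + 14·C(k-1,2) + 12·C(k-1,3).
At k = 11: k-1 = 10, so p_{11} = -3 - 40 + 630 + 1440 = 2027.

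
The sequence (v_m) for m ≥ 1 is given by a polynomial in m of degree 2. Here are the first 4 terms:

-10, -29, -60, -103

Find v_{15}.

-1368

1st diffs: -19, -31, -43.
2nd diffs: -12, -12 (constant).
Newton forward-difference form: v_m = -10 + (-19)·C(m-1,1) + (-12)·C(m-1,2).
At m = 15: m-1 = 14, so v_{15} = -10 - 266 - 1092 = -1368.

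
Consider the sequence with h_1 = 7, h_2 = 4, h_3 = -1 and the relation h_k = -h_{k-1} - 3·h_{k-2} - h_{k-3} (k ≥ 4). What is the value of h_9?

235

Step forward from the initial values:
h_4 = -18  h_5 = 17  h_6 = 38  h_7 = -71  h_8 = -60  h_9 = 235.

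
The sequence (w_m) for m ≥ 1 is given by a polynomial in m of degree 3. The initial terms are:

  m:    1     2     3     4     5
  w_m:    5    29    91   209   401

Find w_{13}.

6761

1st diffs: 24, 62, 118, 192.
2nd diffs: 38, 56, 74.
3rd diffs: 18, 18 (constant).
So w_m = 3m^3 + m^2 + 1.
Evaluating at m = 13 gives w_{13} = 6761.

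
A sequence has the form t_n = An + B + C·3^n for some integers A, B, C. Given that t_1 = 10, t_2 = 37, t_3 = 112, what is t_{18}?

1549682005

At n = 1, 2, 3: A + B + 3C = 10; 2A + B + 9C = 37; 3A + B + 27C = 112.
Subtracting the first from the second: A + 6C = 27.
Subtracting the second from the third: A + 18C = 75.
Solving: C = 4, A = 3, then B = -5.
Hence t_{18} = 3·18 + (-5) + 4·387420489 = 1549682005.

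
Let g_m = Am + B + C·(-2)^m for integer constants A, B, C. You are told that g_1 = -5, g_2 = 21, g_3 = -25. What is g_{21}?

-8388565

At m = 1, 2, 3: A + B - 2C = -5; 2A + B + 4C = 21; 3A + B - 8C = -25.
Subtracting the first from the second: A + 6C = 26.
Subtracting the second from the third: A - 12C = -46.
Solving: C = 4, A = 2, then B = 1.
Therefore g_{21} = 42 + 1 + 4·(-2097152) = -8388565.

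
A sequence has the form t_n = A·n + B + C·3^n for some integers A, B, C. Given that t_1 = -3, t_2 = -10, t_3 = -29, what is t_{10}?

Plug in n = 1, 2, 3: A + B + 3C = -3; 2A + B + 9C = -10; 3A + B + 27C = -29.
Subtracting the first from the second: A + 6C = -7.
Subtracting the second from the third: A + 18C = -19.
Solving: C = -1, A = -1, then B = 1.
Hence t_{10} = -1·10 + 1 + (-1)·59049 = -59058.

-59058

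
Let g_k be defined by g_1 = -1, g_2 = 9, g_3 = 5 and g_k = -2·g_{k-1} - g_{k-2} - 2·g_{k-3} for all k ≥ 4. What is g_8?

-113

Applying the relation repeatedly:
g_4 = -17; g_5 = 11; g_6 = -15; g_7 = 53; g_8 = -113.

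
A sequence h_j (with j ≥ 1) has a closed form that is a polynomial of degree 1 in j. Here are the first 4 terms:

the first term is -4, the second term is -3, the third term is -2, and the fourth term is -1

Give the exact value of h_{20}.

15

1st diffs: 1, 1, 1 (constant).
So h_j = j - 5.
Evaluating at j = 20 gives h_{20} = 15.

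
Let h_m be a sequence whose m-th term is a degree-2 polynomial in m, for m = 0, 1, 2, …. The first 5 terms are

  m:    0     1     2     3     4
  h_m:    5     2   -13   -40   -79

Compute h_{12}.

1st diffs: -3, -15, -27, -39.
2nd diffs: -12, -12, -12 (constant).
So h_m = -6m^2 + 3m + 5.
Evaluating at m = 12 gives h_{12} = -823.

-823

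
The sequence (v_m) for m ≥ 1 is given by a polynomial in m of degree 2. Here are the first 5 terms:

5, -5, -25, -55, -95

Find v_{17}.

1st diffs: -10, -20, -30, -40.
2nd diffs: -10, -10, -10 (constant).
So v_m = -5m^2 + 5m + 5.
Evaluating at m = 17 gives v_{17} = -1355.

-1355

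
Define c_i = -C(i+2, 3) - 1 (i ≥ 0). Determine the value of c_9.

-166

C(11, 3) = 165, so c_9 = -166.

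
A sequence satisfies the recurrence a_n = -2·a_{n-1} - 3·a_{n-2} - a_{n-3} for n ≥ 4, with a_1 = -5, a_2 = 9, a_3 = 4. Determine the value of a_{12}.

a_4 = -30;  a_5 = 39;  a_6 = 8;  a_7 = -103;  a_8 = 143;  a_9 = 15;  a_{10} = -356;  a_{11} = 524;  a_{12} = 5.

5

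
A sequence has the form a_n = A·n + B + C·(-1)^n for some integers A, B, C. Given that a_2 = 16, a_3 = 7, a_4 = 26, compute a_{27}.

At n = 2, 3, 4: 2A + B + C = 16; 3A + B - C = 7; 4A + B + C = 26.
Subtracting the first from the second: A - 2C = -9.
Subtracting the second from the third: A + 2C = 19.
Solving: C = 7, A = 5, then B = -1.
Hence a_{27} = 5·27 + (-1) + 7·(-1) = 127.

127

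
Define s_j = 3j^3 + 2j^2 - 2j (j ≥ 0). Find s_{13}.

s_{13} = 3·13^3 + 2·13^2 - 2·13 = 6903.

6903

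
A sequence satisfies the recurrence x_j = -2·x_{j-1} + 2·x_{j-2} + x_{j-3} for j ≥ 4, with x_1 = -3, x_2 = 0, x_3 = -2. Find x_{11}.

Applying the relation repeatedly:
x_4 = 1;  x_5 = -6;  x_6 = 12;  x_7 = -35;  x_8 = 88;  x_9 = -234;  x_{10} = 609;  x_{11} = -1598.

-1598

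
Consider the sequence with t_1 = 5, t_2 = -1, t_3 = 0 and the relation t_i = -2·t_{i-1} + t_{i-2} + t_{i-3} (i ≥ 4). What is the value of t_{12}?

2827

Iterate the recurrence:
t_4 = 4  t_5 = -9  t_6 = 22  t_7 = -49  t_8 = 111  t_9 = -249  t_{10} = 560  t_{11} = -1258  t_{12} = 2827.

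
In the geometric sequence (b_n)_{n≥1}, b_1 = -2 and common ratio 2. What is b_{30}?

b_n = (-2)·2^(n-1).
b_{30} = (-2)·2^29 = -1073741824.

-1073741824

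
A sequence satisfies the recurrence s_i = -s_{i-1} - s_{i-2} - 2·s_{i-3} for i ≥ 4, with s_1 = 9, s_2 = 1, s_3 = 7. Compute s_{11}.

Applying the relation repeatedly:
s_4 = -26, s_5 = 17, s_6 = -5, s_7 = 40, s_8 = -69, s_9 = 39, s_{10} = -50, s_{11} = 149.

149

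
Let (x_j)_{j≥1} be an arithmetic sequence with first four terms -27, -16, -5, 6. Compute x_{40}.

402

Common difference d = 11.
x_j = -27 + (j - 1)·11.
x_{40} = -27 + 39·11 = 402.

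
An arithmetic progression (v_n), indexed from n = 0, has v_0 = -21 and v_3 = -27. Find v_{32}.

Common difference d = (-27 - (-21)) / (3 - 0) = -2.
v_n = -21 + (n - 0)·(-2).
v_{32} = -21 + 32·(-2) = -85.

-85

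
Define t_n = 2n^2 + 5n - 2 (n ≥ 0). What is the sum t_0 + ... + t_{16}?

3638

Over n = 0..16: Σn = 136, Σn² = 1496.
Total = (2)·1496 + (5)·136 + (-2)·17 = 3638.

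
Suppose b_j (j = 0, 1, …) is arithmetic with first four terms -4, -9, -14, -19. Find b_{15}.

-79

Common difference d = -5.
b_j = -4 + (j - 0)·(-5).
b_{15} = -4 + 15·(-5) = -79.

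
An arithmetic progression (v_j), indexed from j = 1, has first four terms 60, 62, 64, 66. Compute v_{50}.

158

Common difference d = 2.
v_j = 60 + (j - 1)·2.
v_{50} = 60 + 49·2 = 158.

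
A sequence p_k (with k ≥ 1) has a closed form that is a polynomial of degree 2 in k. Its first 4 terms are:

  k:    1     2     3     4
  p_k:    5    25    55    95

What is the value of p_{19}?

1st diffs: 20, 30, 40.
2nd diffs: 10, 10 (constant).
So p_k = 5k^2 + 5k - 5.
Evaluating at k = 19 gives p_{19} = 1895.

1895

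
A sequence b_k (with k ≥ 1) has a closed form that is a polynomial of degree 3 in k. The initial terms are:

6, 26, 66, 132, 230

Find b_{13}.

2886

1st diffs: 20, 40, 66, 98.
2nd diffs: 20, 26, 32.
3rd diffs: 6, 6 (constant).
So b_k = k^3 + 4k^2 + k.
Evaluating at k = 13 gives b_{13} = 2886.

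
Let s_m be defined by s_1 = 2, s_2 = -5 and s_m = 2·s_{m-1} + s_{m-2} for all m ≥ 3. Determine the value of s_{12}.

Iterate the recurrence:
s_3 = -8; s_4 = -21; s_5 = -50; s_6 = -121; s_7 = -292; s_8 = -705; s_9 = -1702; s_{10} = -4109; s_{11} = -9920; s_{12} = -23949.

-23949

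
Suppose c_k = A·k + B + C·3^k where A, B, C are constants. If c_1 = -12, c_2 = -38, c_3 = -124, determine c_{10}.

-295206

Write the equations: A + B + 3C = -12; 2A + B + 9C = -38; 3A + B + 27C = -124.
Subtracting the first from the second: A + 6C = -26.
Subtracting the second from the third: A + 18C = -86.
Solving: C = -5, A = 4, then B = -1.
Hence c_{10} = 4·10 + (-1) + (-5)·59049 = -295206.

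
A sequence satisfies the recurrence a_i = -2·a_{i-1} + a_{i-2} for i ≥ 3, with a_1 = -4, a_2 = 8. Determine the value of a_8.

Iterate the recurrence:
a_3 = -20;  a_4 = 48;  a_5 = -116;  a_6 = 280;  a_7 = -676;  a_8 = 1632.

1632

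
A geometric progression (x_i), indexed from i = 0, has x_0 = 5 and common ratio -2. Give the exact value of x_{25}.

-167772160

x_i = 5·(-2)^(i-0).
x_{25} = 5·(-2)^25 = -167772160.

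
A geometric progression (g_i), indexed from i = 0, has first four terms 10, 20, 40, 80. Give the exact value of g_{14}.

163840

Common ratio r = 2.
g_i = 10·2^(i-0).
g_{14} = 10·2^14 = 163840.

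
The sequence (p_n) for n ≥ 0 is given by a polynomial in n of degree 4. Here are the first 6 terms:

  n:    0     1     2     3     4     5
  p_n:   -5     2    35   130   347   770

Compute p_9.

7042

1st diffs: 7, 33, 95, 217, 423.
2nd diffs: 26, 62, 122, 206.
3rd diffs: 36, 60, 84.
4th diffs: 24, 24 (constant).
Newton forward-difference form: p_n = -5 + 7·C(n,1) + 26·C(n,2) + 36·C(n,3) + 24·C(n,4).
At n = 9: n = 9, so p_9 = -5 + 63 + 936 + 3024 + 3024 = 7042.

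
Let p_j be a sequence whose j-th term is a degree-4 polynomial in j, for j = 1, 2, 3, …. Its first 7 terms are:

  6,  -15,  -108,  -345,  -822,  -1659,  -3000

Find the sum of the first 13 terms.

-104520

1st diffs: -21, -93, -237, -477, -837, -1341.
2nd diffs: -72, -144, -240, -360, -504.
3rd diffs: -72, -96, -120, -144.
4th diffs: -24, -24, -24 (constant).
So p_j = -j^4 - 2j^3 + j^2 + 5j + 3.
Continuing: …, -5013, -7890, -11847, -17124, …, p_{13} = -32718.
Summing j = 1..13 (13 terms) gives -104520.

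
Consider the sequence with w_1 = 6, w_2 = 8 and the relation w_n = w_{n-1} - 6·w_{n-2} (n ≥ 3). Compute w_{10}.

w_3 = -28; w_4 = -76; w_5 = 92; w_6 = 548; w_7 = -4; w_8 = -3292; w_9 = -3268; w_{10} = 16484.

16484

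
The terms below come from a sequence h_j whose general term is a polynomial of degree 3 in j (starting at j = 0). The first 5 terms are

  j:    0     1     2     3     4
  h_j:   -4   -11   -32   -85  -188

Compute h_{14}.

1st diffs: -7, -21, -53, -103.
2nd diffs: -14, -32, -50.
3rd diffs: -18, -18 (constant).
Newton forward-difference form: h_j = -4 + (-7)·C(j,1) + (-14)·C(j,2) + (-18)·C(j,3).
At j = 14: j = 14, so h_{14} = -4 - 98 - 1274 - 6552 = -7928.

-7928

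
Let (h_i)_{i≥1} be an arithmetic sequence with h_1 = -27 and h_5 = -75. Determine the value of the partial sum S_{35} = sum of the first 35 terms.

Common difference d = (-75 - (-27)) / (5 - 1) = -12.
h_i = -27 + (i - 1)·(-12).
h_{35} = -435; S = 35·(-27 + (-435))/2 = -8085.

-8085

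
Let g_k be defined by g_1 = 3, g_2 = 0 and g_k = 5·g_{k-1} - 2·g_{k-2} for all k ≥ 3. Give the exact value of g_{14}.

Iterate the recurrence:
g_3 = -6; g_4 = -30; g_5 = -138; …; g_{11} = -1244346; g_{12} = -5676150; g_{13} = -25892058; g_{14} = -118107990.

-118107990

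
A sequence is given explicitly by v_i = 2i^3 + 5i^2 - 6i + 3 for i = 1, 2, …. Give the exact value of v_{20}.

17883

v_{20} = 2·20^3 + 5·20^2 - 6·20 + 3 = 17883.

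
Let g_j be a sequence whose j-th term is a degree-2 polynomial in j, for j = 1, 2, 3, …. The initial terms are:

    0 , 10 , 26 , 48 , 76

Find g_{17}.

1st diffs: 10, 16, 22, 28.
2nd diffs: 6, 6, 6 (constant).
So g_j = 3j^2 + j - 4.
Evaluating at j = 17 gives g_{17} = 880.

880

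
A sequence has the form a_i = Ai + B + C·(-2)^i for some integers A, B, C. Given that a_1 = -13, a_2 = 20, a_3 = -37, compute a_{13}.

At i = 1, 2, 3: A + B - 2C = -13; 2A + B + 4C = 20; 3A + B - 8C = -37.
Subtracting the first from the second: A + 6C = 33.
Subtracting the second from the third: A - 12C = -57.
Solving: C = 5, A = 3, then B = -6.
Therefore a_{13} = 39 + (-6) + 5·(-8192) = -40927.

-40927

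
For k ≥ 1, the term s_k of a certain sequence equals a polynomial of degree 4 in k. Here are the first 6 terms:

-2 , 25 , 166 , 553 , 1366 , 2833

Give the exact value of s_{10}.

1st diffs: 27, 141, 387, 813, 1467.
2nd diffs: 114, 246, 426, 654.
3rd diffs: 132, 180, 228.
4th diffs: 48, 48 (constant).
Newton forward-difference form: s_k = -2 + 27·C(k-1,1) + 114·C(k-1,2) + 132·C(k-1,3) + 48·C(k-1,4).
At k = 10: k-1 = 9, so s_{10} = -2 + 243 + 4104 + 11088 + 6048 = 21481.

21481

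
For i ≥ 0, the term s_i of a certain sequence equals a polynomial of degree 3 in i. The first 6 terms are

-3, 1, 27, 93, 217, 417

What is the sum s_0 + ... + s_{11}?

1st diffs: 4, 26, 66, 124, 200.
2nd diffs: 22, 40, 58, 76.
3rd diffs: 18, 18, 18 (constant).
Newton forward-difference form: s_i = -3 + 4·C(i,1) + 22·C(i,2) + 18·C(i,3).
Continuing: …, 711, 1117, 1653, 2337, …, s_{11} = 4221.
Summing i = 0..11 (12 terms) gives 13978.

13978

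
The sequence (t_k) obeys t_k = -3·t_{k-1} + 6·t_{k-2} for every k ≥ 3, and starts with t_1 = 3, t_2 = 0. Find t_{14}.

Iterate the recurrence:
t_3 = 18  t_4 = -54  t_5 = 270  …  t_{11} = 1829790  t_{12} = -8000046  t_{13} = 34978878  t_{14} = -152936910.

-152936910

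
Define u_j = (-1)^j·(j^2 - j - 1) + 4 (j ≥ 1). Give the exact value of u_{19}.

(-1)^19 = -1; j^2 - j - 1 at j=19 is 341; so u_{19} = -337.

-337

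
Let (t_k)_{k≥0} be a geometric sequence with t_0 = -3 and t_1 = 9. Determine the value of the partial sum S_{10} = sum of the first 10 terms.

44286

Common ratio r = -3.
t_k = (-3)·(-3)^(k-0).
S = (-3)·((-3)^10 - 1)/(-3 - 1) = (-3)·(59049 - 1)/(-4) = 44286.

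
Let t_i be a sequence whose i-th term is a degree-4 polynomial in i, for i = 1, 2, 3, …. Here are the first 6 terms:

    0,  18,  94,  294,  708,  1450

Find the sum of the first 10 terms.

1st diffs: 18, 76, 200, 414, 742.
2nd diffs: 58, 124, 214, 328.
3rd diffs: 66, 90, 114.
4th diffs: 24, 24 (constant).
Newton forward-difference form: t_i = 18·C(i-1,1) + 58·C(i-1,2) + 66·C(i-1,3) + 24·C(i-1,4).
Continuing: 2658, 4494, 7144, 10818.
Summing i = 1..10 (10 terms) gives 27678.

27678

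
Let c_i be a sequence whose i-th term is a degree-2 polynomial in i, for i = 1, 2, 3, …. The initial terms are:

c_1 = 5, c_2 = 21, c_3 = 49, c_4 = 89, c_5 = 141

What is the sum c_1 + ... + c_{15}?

7215

1st diffs: 16, 28, 40, 52.
2nd diffs: 12, 12, 12 (constant).
Newton forward-difference form: c_i = 5 + 16·C(i-1,1) + 12·C(i-1,2).
Continuing: …, 205, 281, 369, 469, …, c_{15} = 1321.
Summing i = 1..15 (15 terms) gives 7215.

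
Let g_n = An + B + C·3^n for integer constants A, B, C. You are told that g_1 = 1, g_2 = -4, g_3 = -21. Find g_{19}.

-1162261445

Write the equations: A + B + 3C = 1; 2A + B + 9C = -4; 3A + B + 27C = -21.
Subtracting the first from the second: A + 6C = -5.
Subtracting the second from the third: A + 18C = -17.
Solving: C = -1, A = 1, then B = 3.
Hence g_{19} = 1·19 + 3 + (-1)·1162261467 = -1162261445.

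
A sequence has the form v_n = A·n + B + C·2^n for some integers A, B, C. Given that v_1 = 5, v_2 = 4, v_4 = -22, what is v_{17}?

-393125

Plug in n = 1, 2, 4: A + B + 2C = 5; 2A + B + 4C = 4; 4A + B + 16C = -22.
Subtracting the first from the second: A + 2C = -1.
Subtracting the second from the third: 2A + 12C = -26.
Solving: C = -3, A = 5, then B = 6.
Therefore v_{17} = 85 + 6 + (-3)·131072 = -393125.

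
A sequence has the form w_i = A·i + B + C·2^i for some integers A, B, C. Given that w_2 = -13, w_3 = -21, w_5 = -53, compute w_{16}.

-65601

The three given values yield: 2A + B + 4C = -13; 3A + B + 8C = -21; 5A + B + 32C = -53.
Subtracting the first from the second: A + 4C = -8.
Subtracting the second from the third: 2A + 24C = -32.
Solving: C = -1, A = -4, then B = -1.
Hence w_{16} = -4·16 + (-1) + (-1)·65536 = -65601.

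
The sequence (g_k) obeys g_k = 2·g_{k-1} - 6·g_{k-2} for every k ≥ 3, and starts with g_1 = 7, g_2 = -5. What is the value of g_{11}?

Compute successive terms:
g_3 = -52, g_4 = -74, g_5 = 164, g_6 = 772, g_7 = 560, g_8 = -3512, g_9 = -10384, g_{10} = 304, g_{11} = 62912.

62912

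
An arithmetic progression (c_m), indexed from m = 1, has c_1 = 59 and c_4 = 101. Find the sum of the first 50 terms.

20100

Common difference d = (101 - 59) / (4 - 1) = 14.
c_m = 59 + (m - 1)·14.
c_{50} = 745; S = 50·(59 + 745)/2 = 20100.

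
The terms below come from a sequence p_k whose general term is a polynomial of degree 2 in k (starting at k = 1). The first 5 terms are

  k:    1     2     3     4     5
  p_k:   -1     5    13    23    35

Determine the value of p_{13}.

1st diffs: 6, 8, 10, 12.
2nd diffs: 2, 2, 2 (constant).
Newton forward-difference form: p_k = -1 + 6·C(k-1,1) + 2·C(k-1,2).
At k = 13: k-1 = 12, so p_{13} = -1 + 72 + 132 = 203.

203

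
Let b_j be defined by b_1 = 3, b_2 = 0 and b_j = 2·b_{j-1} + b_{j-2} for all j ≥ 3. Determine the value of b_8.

210

Applying the relation repeatedly:
b_3 = 3; b_4 = 6; b_5 = 15; b_6 = 36; b_7 = 87; b_8 = 210.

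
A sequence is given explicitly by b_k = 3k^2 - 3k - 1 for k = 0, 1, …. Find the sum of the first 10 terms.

Over k = 0..9: Σk = 45, Σk² = 285.
Total = (3)·285 + (-3)·45 + (-1)·10 = 710.

710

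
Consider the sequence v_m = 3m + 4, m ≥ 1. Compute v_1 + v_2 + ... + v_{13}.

325

Over m = 1..13: Σm = 91.
Total = (3)·91 + (4)·13 = 325.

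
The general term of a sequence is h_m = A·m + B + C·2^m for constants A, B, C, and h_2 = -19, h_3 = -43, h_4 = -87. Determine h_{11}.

Write the equations: 2A + B + 4C = -19; 3A + B + 8C = -43; 4A + B + 16C = -87.
Subtracting the first from the second: A + 4C = -24.
Subtracting the second from the third: A + 8C = -44.
Solving: C = -5, A = -4, then B = 9.
So h_m = -4·m + 9 + (-5)·2^m; at m=11 this is -10275.

-10275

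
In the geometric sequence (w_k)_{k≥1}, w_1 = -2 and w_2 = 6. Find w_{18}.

258280326

Common ratio r = -3.
w_k = (-2)·(-3)^(k-1).
w_{18} = (-2)·(-3)^17 = 258280326.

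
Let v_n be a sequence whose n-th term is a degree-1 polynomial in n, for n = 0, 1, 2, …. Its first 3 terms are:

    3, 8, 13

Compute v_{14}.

1st diffs: 5, 5 (constant).
So v_n = 5n + 3.
Evaluating at n = 14 gives v_{14} = 73.

73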